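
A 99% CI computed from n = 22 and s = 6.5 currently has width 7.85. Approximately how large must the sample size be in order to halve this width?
n ≈ 88

CI width ∝ 1/√n
To reduce width by factor 2, need √n to grow by 2 → need 2² = 4 times as many samples.

Current: n = 22, width = 7.85
New: n = 88, width ≈ 3.65

Width reduced by factor of 7.85/3.65 = 2.15.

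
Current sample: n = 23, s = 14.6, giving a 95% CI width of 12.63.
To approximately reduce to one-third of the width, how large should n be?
n ≈ 207

CI width ∝ 1/√n
To reduce width by factor 3, need √n to grow by 3 → need 3² = 9 times as many samples.

Current: n = 23, width = 12.63
New: n = 207, width ≈ 4.00

Width reduced by factor of 12.63/4.00 = 3.16.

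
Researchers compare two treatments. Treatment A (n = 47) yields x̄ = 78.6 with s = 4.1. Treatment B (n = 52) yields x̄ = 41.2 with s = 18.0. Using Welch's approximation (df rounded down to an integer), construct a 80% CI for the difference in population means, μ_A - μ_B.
(34.07, 40.73)

Difference: x̄₁ - x̄₂ = 37.40
SE = √(s₁²/n₁ + s₂²/n₂) = √(4.1²/47 + 18.0²/52) = 2.5668
df = 56.82 → 56 (Welch–Satterthwaite, rounded down)
t* = 1.297

CI: 37.40 ± 1.297 · 2.5668 = 37.40 ± 3.33 = (34.07, 40.73)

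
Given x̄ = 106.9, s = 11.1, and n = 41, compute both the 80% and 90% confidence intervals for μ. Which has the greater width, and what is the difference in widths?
90% CI is wider by 1.32

df = 40
80% CI: t* = 1.303, (104.64, 109.16), width = 2 · t* · s/√n = 4.52
90% CI: t* = 1.684, (103.98, 109.82), width = 2 · t* · s/√n = 5.84

The 90% CI is wider by 5.84 - 4.52 = 1.32.
Higher confidence requires a wider interval.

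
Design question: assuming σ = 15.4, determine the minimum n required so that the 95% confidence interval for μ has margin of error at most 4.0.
n ≥ 57

For margin E ≤ 4.0:
n ≥ (z* · σ / E)²
n ≥ (1.960 · 15.4 / 4.0)²
n ≥ 56.94

Minimum n = 57 (rounding up)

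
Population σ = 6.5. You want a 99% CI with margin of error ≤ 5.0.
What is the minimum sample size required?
n ≥ 12

For margin E ≤ 5.0:
n ≥ (z* · σ / E)²
n ≥ (2.576 · 6.5 / 5.0)²
n ≥ 11.21

Minimum n = 12 (rounding up)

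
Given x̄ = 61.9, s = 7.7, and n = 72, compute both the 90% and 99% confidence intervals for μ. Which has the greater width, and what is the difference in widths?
99% CI is wider by 1.77

df = 71
90% CI: t* = 1.667, (60.39, 63.41), width = 2 · t* · s/√n = 3.03
99% CI: t* = 2.647, (59.50, 64.30), width = 2 · t* · s/√n = 4.80

The 99% CI is wider by 4.80 - 3.03 = 1.77.
Higher confidence requires a wider interval.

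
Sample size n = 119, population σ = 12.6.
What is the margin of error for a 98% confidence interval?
Margin of error = 2.69

Margin of error = z* · σ/√n
= 2.326 · 12.6/√119
= 2.326 · 12.6/10.9087
= 2.69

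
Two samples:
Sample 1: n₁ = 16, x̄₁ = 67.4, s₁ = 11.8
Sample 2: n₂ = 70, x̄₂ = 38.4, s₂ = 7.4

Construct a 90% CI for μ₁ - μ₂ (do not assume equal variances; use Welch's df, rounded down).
(23.64, 34.36)

Difference: x̄₁ - x̄₂ = 29.00
SE = √(s₁²/n₁ + s₂²/n₂) = √(11.8²/16 + 7.4²/70) = 3.0797
df = 17.79 → 17 (Welch–Satterthwaite, rounded down)
t* = 1.740

CI: 29.00 ± 1.740 · 3.0797 = 29.00 ± 5.36 = (23.64, 34.36)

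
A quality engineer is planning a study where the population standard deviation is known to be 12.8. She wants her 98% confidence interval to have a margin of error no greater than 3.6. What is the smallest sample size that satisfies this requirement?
n ≥ 69

For margin E ≤ 3.6:
n ≥ (z* · σ / E)²
n ≥ (2.326 · 12.8 / 3.6)²
n ≥ 68.40

Minimum n = 69 (rounding up)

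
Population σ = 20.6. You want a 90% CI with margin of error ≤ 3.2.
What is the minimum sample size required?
n ≥ 113

For margin E ≤ 3.2:
n ≥ (z* · σ / E)²
n ≥ (1.645 · 20.6 / 3.2)²
n ≥ 112.14

Minimum n = 113 (rounding up)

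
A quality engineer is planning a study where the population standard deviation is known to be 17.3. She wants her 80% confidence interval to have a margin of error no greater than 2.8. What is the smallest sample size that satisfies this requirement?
n ≥ 63

For margin E ≤ 2.8:
n ≥ (z* · σ / E)²
n ≥ (1.282 · 17.3 / 2.8)²
n ≥ 62.74

Minimum n = 63 (rounding up)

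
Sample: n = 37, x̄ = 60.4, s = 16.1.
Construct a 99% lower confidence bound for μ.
μ ≥ 53.96

Lower bound (one-sided):
t* = 2.434 (one-sided for 99%)
Lower bound = x̄ - t* · s/√n = 60.4 - 2.434 · 16.1/√37 = 53.96

We are 99% confident that μ ≥ 53.96.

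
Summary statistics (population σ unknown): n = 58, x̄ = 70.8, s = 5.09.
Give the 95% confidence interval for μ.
(69.46, 72.14)

t-interval (σ unknown):
df = n - 1 = 57
t* = 2.002 for 95% confidence

Margin of error = t* · s/√n = 2.002 · 5.09/√58 = 1.34

CI: (69.46, 72.14)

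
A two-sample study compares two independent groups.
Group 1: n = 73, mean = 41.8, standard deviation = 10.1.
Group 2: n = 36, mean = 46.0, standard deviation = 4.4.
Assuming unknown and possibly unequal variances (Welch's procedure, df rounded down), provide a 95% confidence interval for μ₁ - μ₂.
(-6.96, -1.44)

Difference: x̄₁ - x̄₂ = -4.20
SE = √(s₁²/n₁ + s₂²/n₂) = √(10.1²/73 + 4.4²/36) = 1.3911
df = 105.84 → 105 (Welch–Satterthwaite, rounded down)
t* = 1.983

CI: -4.20 ± 1.983 · 1.3911 = -4.20 ± 2.76 = (-6.96, -1.44)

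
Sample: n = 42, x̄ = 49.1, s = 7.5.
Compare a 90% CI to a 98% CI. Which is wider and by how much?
98% CI is wider by 1.70

df = 41
90% CI: t* = 1.683, (47.15, 51.05), width = 2 · t* · s/√n = 3.90
98% CI: t* = 2.421, (46.30, 51.90), width = 2 · t* · s/√n = 5.60

The 98% CI is wider by 5.60 - 3.90 = 1.70.
Higher confidence requires a wider interval.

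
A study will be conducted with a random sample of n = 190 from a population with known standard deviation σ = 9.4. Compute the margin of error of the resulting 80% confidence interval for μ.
Margin of error = 0.87

Margin of error = z* · σ/√n
= 1.282 · 9.4/√190
= 1.282 · 9.4/13.7840
= 0.87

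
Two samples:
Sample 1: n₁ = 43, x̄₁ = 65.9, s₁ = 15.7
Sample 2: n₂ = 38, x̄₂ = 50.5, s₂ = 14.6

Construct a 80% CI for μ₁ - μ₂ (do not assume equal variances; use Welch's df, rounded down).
(11.05, 19.75)

Difference: x̄₁ - x̄₂ = 15.40
SE = √(s₁²/n₁ + s₂²/n₂) = √(15.7²/43 + 14.6²/38) = 3.3678
df = 78.78 → 78 (Welch–Satterthwaite, rounded down)
t* = 1.292

CI: 15.40 ± 1.292 · 3.3678 = 15.40 ± 4.35 = (11.05, 19.75)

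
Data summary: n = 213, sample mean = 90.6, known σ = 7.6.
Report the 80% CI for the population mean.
(89.93, 91.27)

z-interval (σ known):
z* = 1.282 for 80% confidence

Margin of error = z* · σ/√n = 1.282 · 7.6/√213 = 0.67

CI: (90.6 - 0.67, 90.6 + 0.67) = (89.93, 91.27)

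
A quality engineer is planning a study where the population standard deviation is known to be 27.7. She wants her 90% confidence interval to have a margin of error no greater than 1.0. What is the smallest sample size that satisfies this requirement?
n ≥ 2077

For margin E ≤ 1.0:
n ≥ (z* · σ / E)²
n ≥ (1.645 · 27.7 / 1.0)²
n ≥ 2076.31

Minimum n = 2077 (rounding up)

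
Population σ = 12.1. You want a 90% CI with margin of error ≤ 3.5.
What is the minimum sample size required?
n ≥ 33

For margin E ≤ 3.5:
n ≥ (z* · σ / E)²
n ≥ (1.645 · 12.1 / 3.5)²
n ≥ 32.34

Minimum n = 33 (rounding up)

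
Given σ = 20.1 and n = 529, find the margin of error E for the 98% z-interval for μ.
Margin of error = 2.03

Margin of error = z* · σ/√n
= 2.326 · 20.1/√529
= 2.326 · 20.1/23.0000
= 2.03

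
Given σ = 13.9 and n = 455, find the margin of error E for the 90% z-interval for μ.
Margin of error = 1.07

Margin of error = z* · σ/√n
= 1.645 · 13.9/√455
= 1.645 · 13.9/21.3307
= 1.07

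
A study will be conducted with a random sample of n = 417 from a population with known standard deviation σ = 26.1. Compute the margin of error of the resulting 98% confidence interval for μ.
Margin of error = 2.97

Margin of error = z* · σ/√n
= 2.326 · 26.1/√417
= 2.326 · 26.1/20.4206
= 2.97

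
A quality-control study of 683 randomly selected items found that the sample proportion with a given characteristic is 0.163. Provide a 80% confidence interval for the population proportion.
(0.145, 0.181)

Proportion CI:
SE = √(p̂(1-p̂)/n) = √(0.163 · 0.837 / 683) = 0.01413

z* = 1.282
Margin = z* · SE = 1.282 · 0.01413 = 0.0181

CI: 0.163 ± 0.0181 = (0.145, 0.181)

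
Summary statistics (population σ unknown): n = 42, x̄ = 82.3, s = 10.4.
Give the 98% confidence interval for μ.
(78.41, 86.19)

t-interval (σ unknown):
df = n - 1 = 41
t* = 2.421 for 98% confidence

Margin of error = t* · s/√n = 2.421 · 10.4/√42 = 3.89

CI: (78.41, 86.19)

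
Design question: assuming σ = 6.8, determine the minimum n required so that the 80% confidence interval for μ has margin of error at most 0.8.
n ≥ 119

For margin E ≤ 0.8:
n ≥ (z* · σ / E)²
n ≥ (1.282 · 6.8 / 0.8)²
n ≥ 118.74

Minimum n = 119 (rounding up)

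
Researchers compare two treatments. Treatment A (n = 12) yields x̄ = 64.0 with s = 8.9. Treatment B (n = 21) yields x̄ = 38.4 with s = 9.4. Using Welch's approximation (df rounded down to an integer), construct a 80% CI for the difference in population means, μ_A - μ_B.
(21.27, 29.93)

Difference: x̄₁ - x̄₂ = 25.60
SE = √(s₁²/n₁ + s₂²/n₂) = √(8.9²/12 + 9.4²/21) = 3.2876
df = 24.11 → 24 (Welch–Satterthwaite, rounded down)
t* = 1.318

CI: 25.60 ± 1.318 · 3.2876 = 25.60 ± 4.33 = (21.27, 29.93)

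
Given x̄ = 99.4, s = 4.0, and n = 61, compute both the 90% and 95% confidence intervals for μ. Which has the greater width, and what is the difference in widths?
95% CI is wider by 0.34

df = 60
90% CI: t* = 1.671, (98.54, 100.26), width = 2 · t* · s/√n = 1.71
95% CI: t* = 2.000, (98.38, 100.42), width = 2 · t* · s/√n = 2.05

The 95% CI is wider by 2.05 - 1.71 = 0.34.
Higher confidence requires a wider interval.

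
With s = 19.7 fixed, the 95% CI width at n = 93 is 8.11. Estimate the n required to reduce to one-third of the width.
n ≈ 837

CI width ∝ 1/√n
To reduce width by factor 3, need √n to grow by 3 → need 3² = 9 times as many samples.

Current: n = 93, width = 8.11
New: n = 837, width ≈ 2.67

Width reduced by factor of 8.11/2.67 = 3.04.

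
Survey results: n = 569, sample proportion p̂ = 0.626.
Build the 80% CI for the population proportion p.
(0.600, 0.652)

Proportion CI:
SE = √(p̂(1-p̂)/n) = √(0.626 · 0.374 / 569) = 0.02028

z* = 1.282
Margin = z* · SE = 1.282 · 0.02028 = 0.0260

CI: 0.626 ± 0.0260 = (0.600, 0.652)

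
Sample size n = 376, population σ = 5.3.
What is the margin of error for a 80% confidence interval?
Margin of error = 0.35

Margin of error = z* · σ/√n
= 1.282 · 5.3/√376
= 1.282 · 5.3/19.3907
= 0.35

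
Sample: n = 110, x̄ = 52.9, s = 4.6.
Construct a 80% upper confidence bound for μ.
μ ≤ 53.27

Upper bound (one-sided):
t* = 0.845 (one-sided for 80%)
Upper bound = x̄ + t* · s/√n = 52.9 + 0.845 · 4.6/√110 = 53.27

We are 80% confident that μ ≤ 53.27.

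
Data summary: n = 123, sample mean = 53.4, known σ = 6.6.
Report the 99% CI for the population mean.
(51.87, 54.93)

z-interval (σ known):
z* = 2.576 for 99% confidence

Margin of error = z* · σ/√n = 2.576 · 6.6/√123 = 1.53

CI: (53.4 - 1.53, 53.4 + 1.53) = (51.87, 54.93)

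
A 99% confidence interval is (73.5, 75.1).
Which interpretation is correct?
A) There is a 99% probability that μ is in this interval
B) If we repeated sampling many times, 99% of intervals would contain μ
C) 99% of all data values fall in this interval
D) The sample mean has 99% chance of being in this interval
B

A) Wrong — μ is fixed; the randomness lives in the interval, not in μ.
B) Correct — this is the frequentist long-run coverage interpretation.
C) Wrong — a CI is about the parameter μ, not individual data values.
D) Wrong — x̄ is observed and sits in the interval by construction.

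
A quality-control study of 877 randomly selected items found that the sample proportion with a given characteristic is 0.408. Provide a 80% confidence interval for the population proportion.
(0.387, 0.429)

Proportion CI:
SE = √(p̂(1-p̂)/n) = √(0.408 · 0.592 / 877) = 0.01660

z* = 1.282
Margin = z* · SE = 1.282 · 0.01660 = 0.0213

CI: 0.408 ± 0.0213 = (0.387, 0.429)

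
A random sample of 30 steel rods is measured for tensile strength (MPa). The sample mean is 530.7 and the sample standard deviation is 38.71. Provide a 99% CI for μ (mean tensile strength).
(511.22, 550.18)

t-interval (σ unknown):
df = n - 1 = 29
t* = 2.756 for 99% confidence

Margin of error = t* · s/√n = 2.756 · 38.71/√30 = 19.48

CI: (511.22, 550.18)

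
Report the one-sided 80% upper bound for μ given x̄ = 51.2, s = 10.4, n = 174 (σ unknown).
μ ≤ 51.87

Upper bound (one-sided):
t* = 0.844 (one-sided for 80%)
Upper bound = x̄ + t* · s/√n = 51.2 + 0.844 · 10.4/√174 = 51.87

We are 80% confident that μ ≤ 51.87.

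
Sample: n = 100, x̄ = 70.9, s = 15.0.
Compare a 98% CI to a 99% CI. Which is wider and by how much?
99% CI is wider by 0.78

df = 99
98% CI: t* = 2.365, (67.35, 74.45), width = 2 · t* · s/√n = 7.10
99% CI: t* = 2.626, (66.96, 74.84), width = 2 · t* · s/√n = 7.88

The 99% CI is wider by 7.88 - 7.10 = 0.78.
Higher confidence requires a wider interval.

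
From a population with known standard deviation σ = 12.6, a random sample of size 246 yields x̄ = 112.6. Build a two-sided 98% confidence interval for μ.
(110.73, 114.47)

z-interval (σ known):
z* = 2.326 for 98% confidence

Margin of error = z* · σ/√n = 2.326 · 12.6/√246 = 1.87

CI: (112.6 - 1.87, 112.6 + 1.87) = (110.73, 114.47)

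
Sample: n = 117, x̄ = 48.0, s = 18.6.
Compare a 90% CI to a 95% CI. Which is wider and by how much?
95% CI is wider by 1.11

df = 116
90% CI: t* = 1.658, (45.15, 50.85), width = 2 · t* · s/√n = 5.70
95% CI: t* = 1.981, (44.59, 51.41), width = 2 · t* · s/√n = 6.81

The 95% CI is wider by 6.81 - 5.70 = 1.11.
Higher confidence requires a wider interval.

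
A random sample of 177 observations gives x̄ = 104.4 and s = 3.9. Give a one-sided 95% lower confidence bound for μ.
μ ≥ 103.92

Lower bound (one-sided):
t* = 1.654 (one-sided for 95%)
Lower bound = x̄ - t* · s/√n = 104.4 - 1.654 · 3.9/√177 = 103.92

We are 95% confident that μ ≥ 103.92.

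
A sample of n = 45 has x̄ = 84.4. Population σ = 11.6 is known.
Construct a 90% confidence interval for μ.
(81.56, 87.24)

z-interval (σ known):
z* = 1.645 for 90% confidence

Margin of error = z* · σ/√n = 1.645 · 11.6/√45 = 2.84

CI: (84.4 - 2.84, 84.4 + 2.84) = (81.56, 87.24)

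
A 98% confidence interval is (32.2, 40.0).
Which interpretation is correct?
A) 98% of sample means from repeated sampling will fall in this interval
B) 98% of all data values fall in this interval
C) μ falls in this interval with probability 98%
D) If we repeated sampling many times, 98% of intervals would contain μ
D

A) Wrong — coverage applies to intervals containing μ, not to future x̄ values.
B) Wrong — a CI is about the parameter μ, not individual data values.
C) Wrong — μ is fixed; the randomness lives in the interval, not in μ.
D) Correct — this is the frequentist long-run coverage interpretation.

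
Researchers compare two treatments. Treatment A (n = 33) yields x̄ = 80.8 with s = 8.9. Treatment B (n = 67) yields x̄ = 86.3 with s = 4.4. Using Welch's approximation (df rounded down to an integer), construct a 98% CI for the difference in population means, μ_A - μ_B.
(-9.48, -1.52)

Difference: x̄₁ - x̄₂ = -5.50
SE = √(s₁²/n₁ + s₂²/n₂) = √(8.9²/33 + 4.4²/67) = 1.6399
df = 39.89 → 39 (Welch–Satterthwaite, rounded down)
t* = 2.426

CI: -5.50 ± 2.426 · 1.6399 = -5.50 ± 3.98 = (-9.48, -1.52)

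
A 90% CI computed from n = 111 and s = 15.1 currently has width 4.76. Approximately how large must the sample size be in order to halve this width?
n ≈ 444

CI width ∝ 1/√n
To reduce width by factor 2, need √n to grow by 2 → need 2² = 4 times as many samples.

Current: n = 111, width = 4.76
New: n = 444, width ≈ 2.36

Width reduced by factor of 4.76/2.36 = 2.02.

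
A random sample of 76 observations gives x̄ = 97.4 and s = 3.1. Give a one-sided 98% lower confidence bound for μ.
μ ≥ 96.66

Lower bound (one-sided):
t* = 2.090 (one-sided for 98%)
Lower bound = x̄ - t* · s/√n = 97.4 - 2.090 · 3.1/√76 = 96.66

We are 98% confident that μ ≥ 96.66.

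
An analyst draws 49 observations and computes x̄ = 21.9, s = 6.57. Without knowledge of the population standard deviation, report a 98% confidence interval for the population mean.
(19.64, 24.16)

t-interval (σ unknown):
df = n - 1 = 48
t* = 2.407 for 98% confidence

Margin of error = t* · s/√n = 2.407 · 6.57/√49 = 2.26

CI: (19.64, 24.16)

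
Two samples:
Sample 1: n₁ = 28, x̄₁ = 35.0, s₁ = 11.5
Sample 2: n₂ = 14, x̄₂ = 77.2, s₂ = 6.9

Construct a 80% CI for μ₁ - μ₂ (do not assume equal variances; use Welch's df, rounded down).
(-45.92, -38.48)

Difference: x̄₁ - x̄₂ = -42.20
SE = √(s₁²/n₁ + s₂²/n₂) = √(11.5²/28 + 6.9²/14) = 2.8503
df = 38.46 → 38 (Welch–Satterthwaite, rounded down)
t* = 1.304

CI: -42.20 ± 1.304 · 2.8503 = -42.20 ± 3.72 = (-45.92, -38.48)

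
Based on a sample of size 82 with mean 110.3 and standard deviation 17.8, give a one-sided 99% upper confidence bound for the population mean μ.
μ ≤ 114.96

Upper bound (one-sided):
t* = 2.373 (one-sided for 99%)
Upper bound = x̄ + t* · s/√n = 110.3 + 2.373 · 17.8/√82 = 114.96

We are 99% confident that μ ≤ 114.96.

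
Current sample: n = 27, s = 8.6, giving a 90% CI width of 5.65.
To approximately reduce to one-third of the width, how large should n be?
n ≈ 243

CI width ∝ 1/√n
To reduce width by factor 3, need √n to grow by 3 → need 3² = 9 times as many samples.

Current: n = 27, width = 5.65
New: n = 243, width ≈ 1.82

Width reduced by factor of 5.65/1.82 = 3.10.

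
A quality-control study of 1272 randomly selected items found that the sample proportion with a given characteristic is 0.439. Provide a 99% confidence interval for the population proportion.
(0.403, 0.475)

Proportion CI:
SE = √(p̂(1-p̂)/n) = √(0.439 · 0.561 / 1272) = 0.01391

z* = 2.576
Margin = z* · SE = 2.576 · 0.01391 = 0.0358

CI: 0.439 ± 0.0358 = (0.403, 0.475)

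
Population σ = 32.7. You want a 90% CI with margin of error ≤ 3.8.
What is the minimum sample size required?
n ≥ 201

For margin E ≤ 3.8:
n ≥ (z* · σ / E)²
n ≥ (1.645 · 32.7 / 3.8)²
n ≥ 200.38

Minimum n = 201 (rounding up)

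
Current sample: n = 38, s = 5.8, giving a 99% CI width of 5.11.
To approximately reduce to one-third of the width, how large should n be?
n ≈ 342

CI width ∝ 1/√n
To reduce width by factor 3, need √n to grow by 3 → need 3² = 9 times as many samples.

Current: n = 38, width = 5.11
New: n = 342, width ≈ 1.62

Width reduced by factor of 5.11/1.62 = 3.15.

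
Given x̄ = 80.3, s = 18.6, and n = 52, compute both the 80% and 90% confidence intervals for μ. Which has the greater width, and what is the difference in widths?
90% CI is wider by 1.94

df = 51
80% CI: t* = 1.298, (76.95, 83.65), width = 2 · t* · s/√n = 6.70
90% CI: t* = 1.675, (75.98, 84.62), width = 2 · t* · s/√n = 8.64

The 90% CI is wider by 8.64 - 6.70 = 1.94.
Higher confidence requires a wider interval.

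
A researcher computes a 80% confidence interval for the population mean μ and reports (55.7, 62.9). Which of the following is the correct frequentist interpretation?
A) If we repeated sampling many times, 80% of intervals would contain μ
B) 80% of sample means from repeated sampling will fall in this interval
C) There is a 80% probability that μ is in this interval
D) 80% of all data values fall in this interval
A

A) Correct — this is the frequentist long-run coverage interpretation.
B) Wrong — coverage applies to intervals containing μ, not to future x̄ values.
C) Wrong — μ is fixed; the randomness lives in the interval, not in μ.
D) Wrong — a CI is about the parameter μ, not individual data values.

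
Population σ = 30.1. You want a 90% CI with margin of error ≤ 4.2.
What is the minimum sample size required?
n ≥ 139

For margin E ≤ 4.2:
n ≥ (z* · σ / E)²
n ≥ (1.645 · 30.1 / 4.2)²
n ≥ 138.98

Minimum n = 139 (rounding up)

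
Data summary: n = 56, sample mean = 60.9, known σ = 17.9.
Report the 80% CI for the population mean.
(57.83, 63.97)

z-interval (σ known):
z* = 1.282 for 80% confidence

Margin of error = z* · σ/√n = 1.282 · 17.9/√56 = 3.07

CI: (60.9 - 3.07, 60.9 + 3.07) = (57.83, 63.97)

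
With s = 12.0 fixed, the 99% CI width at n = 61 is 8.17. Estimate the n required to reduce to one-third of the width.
n ≈ 549

CI width ∝ 1/√n
To reduce width by factor 3, need √n to grow by 3 → need 3² = 9 times as many samples.

Current: n = 61, width = 8.17
New: n = 549, width ≈ 2.65

Width reduced by factor of 8.17/2.65 = 3.08.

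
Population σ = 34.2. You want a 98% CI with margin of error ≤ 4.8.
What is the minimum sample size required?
n ≥ 275

For margin E ≤ 4.8:
n ≥ (z* · σ / E)²
n ≥ (2.326 · 34.2 / 4.8)²
n ≥ 274.66

Minimum n = 275 (rounding up)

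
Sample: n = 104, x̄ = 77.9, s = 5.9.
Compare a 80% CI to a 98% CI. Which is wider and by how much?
98% CI is wider by 1.24

df = 103
80% CI: t* = 1.290, (77.15, 78.65), width = 2 · t* · s/√n = 1.49
98% CI: t* = 2.363, (76.53, 79.27), width = 2 · t* · s/√n = 2.73

The 98% CI is wider by 2.73 - 1.49 = 1.24.
Higher confidence requires a wider interval.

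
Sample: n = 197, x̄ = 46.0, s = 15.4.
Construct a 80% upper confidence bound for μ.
μ ≤ 46.92

Upper bound (one-sided):
t* = 0.843 (one-sided for 80%)
Upper bound = x̄ + t* · s/√n = 46.0 + 0.843 · 15.4/√197 = 46.92

We are 80% confident that μ ≤ 46.92.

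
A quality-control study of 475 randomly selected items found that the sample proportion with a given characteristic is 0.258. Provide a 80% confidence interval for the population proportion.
(0.232, 0.284)

Proportion CI:
SE = √(p̂(1-p̂)/n) = √(0.258 · 0.742 / 475) = 0.02008

z* = 1.282
Margin = z* · SE = 1.282 · 0.02008 = 0.0257

CI: 0.258 ± 0.0257 = (0.232, 0.284)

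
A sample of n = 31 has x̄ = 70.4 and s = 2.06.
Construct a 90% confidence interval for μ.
(69.77, 71.03)

t-interval (σ unknown):
df = n - 1 = 30
t* = 1.697 for 90% confidence

Margin of error = t* · s/√n = 1.697 · 2.06/√31 = 0.63

CI: (69.77, 71.03)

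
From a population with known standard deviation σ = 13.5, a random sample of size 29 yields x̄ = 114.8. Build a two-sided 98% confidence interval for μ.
(108.97, 120.63)

z-interval (σ known):
z* = 2.326 for 98% confidence

Margin of error = z* · σ/√n = 2.326 · 13.5/√29 = 5.83

CI: (114.8 - 5.83, 114.8 + 5.83) = (108.97, 120.63)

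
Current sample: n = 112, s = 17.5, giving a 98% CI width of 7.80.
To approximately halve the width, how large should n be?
n ≈ 448

CI width ∝ 1/√n
To reduce width by factor 2, need √n to grow by 2 → need 2² = 4 times as many samples.

Current: n = 112, width = 7.80
New: n = 448, width ≈ 3.86

Width reduced by factor of 7.80/3.86 = 2.02.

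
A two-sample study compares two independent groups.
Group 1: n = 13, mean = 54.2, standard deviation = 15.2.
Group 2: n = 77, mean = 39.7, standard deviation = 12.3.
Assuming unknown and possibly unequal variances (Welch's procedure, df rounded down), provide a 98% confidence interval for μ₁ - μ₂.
(2.84, 26.16)

Difference: x̄₁ - x̄₂ = 14.50
SE = √(s₁²/n₁ + s₂²/n₂) = √(15.2²/13 + 12.3²/77) = 4.4426
df = 14.77 → 14 (Welch–Satterthwaite, rounded down)
t* = 2.624

CI: 14.50 ± 2.624 · 4.4426 = 14.50 ± 11.66 = (2.84, 26.16)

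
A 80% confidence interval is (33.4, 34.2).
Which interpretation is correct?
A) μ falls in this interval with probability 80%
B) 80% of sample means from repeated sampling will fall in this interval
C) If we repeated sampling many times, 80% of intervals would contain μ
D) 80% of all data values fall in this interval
C

A) Wrong — μ is fixed; the randomness lives in the interval, not in μ.
B) Wrong — coverage applies to intervals containing μ, not to future x̄ values.
C) Correct — this is the frequentist long-run coverage interpretation.
D) Wrong — a CI is about the parameter μ, not individual data values.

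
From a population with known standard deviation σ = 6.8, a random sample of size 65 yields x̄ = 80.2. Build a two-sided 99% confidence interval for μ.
(78.03, 82.37)

z-interval (σ known):
z* = 2.576 for 99% confidence

Margin of error = z* · σ/√n = 2.576 · 6.8/√65 = 2.17

CI: (80.2 - 2.17, 80.2 + 2.17) = (78.03, 82.37)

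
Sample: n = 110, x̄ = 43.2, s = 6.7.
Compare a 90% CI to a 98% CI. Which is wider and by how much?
98% CI is wider by 0.90

df = 109
90% CI: t* = 1.659, (42.14, 44.26), width = 2 · t* · s/√n = 2.12
98% CI: t* = 2.361, (41.69, 44.71), width = 2 · t* · s/√n = 3.02

The 98% CI is wider by 3.02 - 2.12 = 0.90.
Higher confidence requires a wider interval.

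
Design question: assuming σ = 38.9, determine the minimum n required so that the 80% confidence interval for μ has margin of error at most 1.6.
n ≥ 972

For margin E ≤ 1.6:
n ≥ (z* · σ / E)²
n ≥ (1.282 · 38.9 / 1.6)²
n ≥ 971.48

Minimum n = 972 (rounding up)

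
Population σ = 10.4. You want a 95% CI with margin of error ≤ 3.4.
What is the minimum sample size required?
n ≥ 36

For margin E ≤ 3.4:
n ≥ (z* · σ / E)²
n ≥ (1.960 · 10.4 / 3.4)²
n ≥ 35.94

Minimum n = 36 (rounding up)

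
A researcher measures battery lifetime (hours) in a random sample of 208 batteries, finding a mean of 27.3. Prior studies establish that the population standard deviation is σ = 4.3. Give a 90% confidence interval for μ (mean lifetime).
(26.81, 27.79)

z-interval (σ known):
z* = 1.645 for 90% confidence

Margin of error = z* · σ/√n = 1.645 · 4.3/√208 = 0.49

CI: (27.3 - 0.49, 27.3 + 0.49) = (26.81, 27.79)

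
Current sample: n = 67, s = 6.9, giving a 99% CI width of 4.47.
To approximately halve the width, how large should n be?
n ≈ 268

CI width ∝ 1/√n
To reduce width by factor 2, need √n to grow by 2 → need 2² = 4 times as many samples.

Current: n = 67, width = 4.47
New: n = 268, width ≈ 2.19

Width reduced by factor of 4.47/2.19 = 2.04.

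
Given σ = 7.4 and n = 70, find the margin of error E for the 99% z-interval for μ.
Margin of error = 2.28

Margin of error = z* · σ/√n
= 2.576 · 7.4/√70
= 2.576 · 7.4/8.3666
= 2.28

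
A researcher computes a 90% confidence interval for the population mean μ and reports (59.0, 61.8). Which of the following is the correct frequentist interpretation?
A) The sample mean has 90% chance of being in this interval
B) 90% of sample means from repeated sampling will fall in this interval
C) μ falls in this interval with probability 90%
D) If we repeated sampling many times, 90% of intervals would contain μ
D

A) Wrong — x̄ is observed and sits in the interval by construction.
B) Wrong — coverage applies to intervals containing μ, not to future x̄ values.
C) Wrong — μ is fixed; the randomness lives in the interval, not in μ.
D) Correct — this is the frequentist long-run coverage interpretation.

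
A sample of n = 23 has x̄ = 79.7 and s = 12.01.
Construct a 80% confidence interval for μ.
(76.39, 83.01)

t-interval (σ unknown):
df = n - 1 = 22
t* = 1.321 for 80% confidence

Margin of error = t* · s/√n = 1.321 · 12.01/√23 = 3.31

CI: (76.39, 83.01)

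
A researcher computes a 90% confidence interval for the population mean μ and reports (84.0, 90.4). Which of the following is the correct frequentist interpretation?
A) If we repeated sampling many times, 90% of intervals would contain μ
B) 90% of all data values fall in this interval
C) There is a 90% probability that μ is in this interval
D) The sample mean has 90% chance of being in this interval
A

A) Correct — this is the frequentist long-run coverage interpretation.
B) Wrong — a CI is about the parameter μ, not individual data values.
C) Wrong — μ is fixed; the randomness lives in the interval, not in μ.
D) Wrong — x̄ is observed and sits in the interval by construction.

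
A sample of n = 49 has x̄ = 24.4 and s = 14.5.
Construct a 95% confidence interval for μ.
(20.23, 28.57)

t-interval (σ unknown):
df = n - 1 = 48
t* = 2.011 for 95% confidence

Margin of error = t* · s/√n = 2.011 · 14.5/√49 = 4.17

CI: (20.23, 28.57)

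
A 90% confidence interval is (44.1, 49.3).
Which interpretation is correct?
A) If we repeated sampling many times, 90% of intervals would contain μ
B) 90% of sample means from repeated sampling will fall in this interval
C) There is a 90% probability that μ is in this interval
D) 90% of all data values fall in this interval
A

A) Correct — this is the frequentist long-run coverage interpretation.
B) Wrong — coverage applies to intervals containing μ, not to future x̄ values.
C) Wrong — μ is fixed; the randomness lives in the interval, not in μ.
D) Wrong — a CI is about the parameter μ, not individual data values.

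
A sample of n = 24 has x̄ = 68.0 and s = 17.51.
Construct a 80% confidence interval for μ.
(63.29, 72.71)

t-interval (σ unknown):
df = n - 1 = 23
t* = 1.319 for 80% confidence

Margin of error = t* · s/√n = 1.319 · 17.51/√24 = 4.71

CI: (63.29, 72.71)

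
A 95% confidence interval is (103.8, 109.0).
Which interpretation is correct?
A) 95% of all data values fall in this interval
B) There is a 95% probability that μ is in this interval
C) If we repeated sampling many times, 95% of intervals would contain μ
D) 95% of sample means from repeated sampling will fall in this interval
C

A) Wrong — a CI is about the parameter μ, not individual data values.
B) Wrong — μ is fixed; the randomness lives in the interval, not in μ.
C) Correct — this is the frequentist long-run coverage interpretation.
D) Wrong — coverage applies to intervals containing μ, not to future x̄ values.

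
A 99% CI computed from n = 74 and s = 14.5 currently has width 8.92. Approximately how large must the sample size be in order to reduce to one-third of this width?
n ≈ 666

CI width ∝ 1/√n
To reduce width by factor 3, need √n to grow by 3 → need 3² = 9 times as many samples.

Current: n = 74, width = 8.92
New: n = 666, width ≈ 2.90

Width reduced by factor of 8.92/2.90 = 3.08.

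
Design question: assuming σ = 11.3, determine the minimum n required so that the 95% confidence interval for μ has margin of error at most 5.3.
n ≥ 18

For margin E ≤ 5.3:
n ≥ (z* · σ / E)²
n ≥ (1.960 · 11.3 / 5.3)²
n ≥ 17.46

Minimum n = 18 (rounding up)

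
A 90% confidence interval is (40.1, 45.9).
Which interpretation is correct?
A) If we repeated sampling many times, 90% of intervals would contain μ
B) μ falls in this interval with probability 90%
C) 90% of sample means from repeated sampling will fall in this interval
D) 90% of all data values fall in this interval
A

A) Correct — this is the frequentist long-run coverage interpretation.
B) Wrong — μ is fixed; the randomness lives in the interval, not in μ.
C) Wrong — coverage applies to intervals containing μ, not to future x̄ values.
D) Wrong — a CI is about the parameter μ, not individual data values.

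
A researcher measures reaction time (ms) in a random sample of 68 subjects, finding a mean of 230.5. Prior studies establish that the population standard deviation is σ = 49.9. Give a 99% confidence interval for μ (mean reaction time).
(214.91, 246.09)

z-interval (σ known):
z* = 2.576 for 99% confidence

Margin of error = z* · σ/√n = 2.576 · 49.9/√68 = 15.59

CI: (230.5 - 15.59, 230.5 + 15.59) = (214.91, 246.09)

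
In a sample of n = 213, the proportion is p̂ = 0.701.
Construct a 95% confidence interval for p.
(0.640, 0.762)

Proportion CI:
SE = √(p̂(1-p̂)/n) = √(0.701 · 0.299 / 213) = 0.03137

z* = 1.960
Margin = z* · SE = 1.960 · 0.03137 = 0.0615

CI: 0.701 ± 0.0615 = (0.640, 0.762)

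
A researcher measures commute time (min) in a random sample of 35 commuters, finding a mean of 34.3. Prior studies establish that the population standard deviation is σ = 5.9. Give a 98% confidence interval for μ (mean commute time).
(31.98, 36.62)

z-interval (σ known):
z* = 2.326 for 98% confidence

Margin of error = z* · σ/√n = 2.326 · 5.9/√35 = 2.32

CI: (34.3 - 2.32, 34.3 + 2.32) = (31.98, 36.62)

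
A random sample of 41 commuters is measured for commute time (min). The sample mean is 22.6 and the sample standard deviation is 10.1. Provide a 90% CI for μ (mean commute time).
(19.94, 25.26)

t-interval (σ unknown):
df = n - 1 = 40
t* = 1.684 for 90% confidence

Margin of error = t* · s/√n = 1.684 · 10.1/√41 = 2.66

CI: (19.94, 25.26)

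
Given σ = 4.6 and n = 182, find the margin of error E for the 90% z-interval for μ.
Margin of error = 0.56

Margin of error = z* · σ/√n
= 1.645 · 4.6/√182
= 1.645 · 4.6/13.4907
= 0.56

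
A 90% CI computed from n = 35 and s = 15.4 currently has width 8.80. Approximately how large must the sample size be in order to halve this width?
n ≈ 140

CI width ∝ 1/√n
To reduce width by factor 2, need √n to grow by 2 → need 2² = 4 times as many samples.

Current: n = 35, width = 8.80
New: n = 140, width ≈ 4.31

Width reduced by factor of 8.80/4.31 = 2.04.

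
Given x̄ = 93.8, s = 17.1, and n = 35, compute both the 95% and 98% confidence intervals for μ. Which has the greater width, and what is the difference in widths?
98% CI is wider by 2.36

df = 34
95% CI: t* = 2.032, (87.93, 99.67), width = 2 · t* · s/√n = 11.75
98% CI: t* = 2.441, (86.74, 100.86), width = 2 · t* · s/√n = 14.11

The 98% CI is wider by 14.11 - 11.75 = 2.36.
Higher confidence requires a wider interval.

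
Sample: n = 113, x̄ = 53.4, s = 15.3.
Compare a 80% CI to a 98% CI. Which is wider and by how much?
98% CI is wider by 3.08

df = 112
80% CI: t* = 1.289, (51.54, 55.26), width = 2 · t* · s/√n = 3.71
98% CI: t* = 2.360, (50.00, 56.80), width = 2 · t* · s/√n = 6.79

The 98% CI is wider by 6.79 - 3.71 = 3.08.
Higher confidence requires a wider interval.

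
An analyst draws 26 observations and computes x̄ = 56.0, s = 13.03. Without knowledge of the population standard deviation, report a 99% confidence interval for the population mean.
(48.88, 63.12)

t-interval (σ unknown):
df = n - 1 = 25
t* = 2.787 for 99% confidence

Margin of error = t* · s/√n = 2.787 · 13.03/√26 = 7.12

CI: (48.88, 63.12)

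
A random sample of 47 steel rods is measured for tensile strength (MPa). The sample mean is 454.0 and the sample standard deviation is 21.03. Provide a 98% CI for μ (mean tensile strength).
(446.61, 461.39)

t-interval (σ unknown):
df = n - 1 = 46
t* = 2.410 for 98% confidence

Margin of error = t* · s/√n = 2.410 · 21.03/√47 = 7.39

CI: (446.61, 461.39)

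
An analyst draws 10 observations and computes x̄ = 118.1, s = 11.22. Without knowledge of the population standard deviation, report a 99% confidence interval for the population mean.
(106.57, 129.63)

t-interval (σ unknown):
df = n - 1 = 9
t* = 3.250 for 99% confidence

Margin of error = t* · s/√n = 3.250 · 11.22/√10 = 11.53

CI: (106.57, 129.63)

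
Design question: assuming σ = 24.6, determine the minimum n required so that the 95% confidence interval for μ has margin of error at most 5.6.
n ≥ 75

For margin E ≤ 5.6:
n ≥ (z* · σ / E)²
n ≥ (1.960 · 24.6 / 5.6)²
n ≥ 74.13

Minimum n = 75 (rounding up)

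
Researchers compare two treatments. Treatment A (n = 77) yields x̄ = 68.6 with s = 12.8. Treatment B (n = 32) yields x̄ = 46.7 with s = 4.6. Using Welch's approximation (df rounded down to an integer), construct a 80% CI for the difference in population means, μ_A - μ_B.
(19.75, 24.05)

Difference: x̄₁ - x̄₂ = 21.90
SE = √(s₁²/n₁ + s₂²/n₂) = √(12.8²/77 + 4.6²/32) = 1.6700
df = 105.58 → 105 (Welch–Satterthwaite, rounded down)
t* = 1.290

CI: 21.90 ± 1.290 · 1.6700 = 21.90 ± 2.15 = (19.75, 24.05)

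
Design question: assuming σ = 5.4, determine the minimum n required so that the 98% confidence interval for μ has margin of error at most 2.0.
n ≥ 40

For margin E ≤ 2.0:
n ≥ (z* · σ / E)²
n ≥ (2.326 · 5.4 / 2.0)²
n ≥ 39.44

Minimum n = 40 (rounding up)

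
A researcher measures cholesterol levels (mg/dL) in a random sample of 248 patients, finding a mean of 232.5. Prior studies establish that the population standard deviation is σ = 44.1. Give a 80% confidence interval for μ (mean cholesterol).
(228.91, 236.09)

z-interval (σ known):
z* = 1.282 for 80% confidence

Margin of error = z* · σ/√n = 1.282 · 44.1/√248 = 3.59

CI: (232.5 - 3.59, 232.5 + 3.59) = (228.91, 236.09)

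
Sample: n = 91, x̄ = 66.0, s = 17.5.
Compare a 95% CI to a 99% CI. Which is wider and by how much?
99% CI is wider by 2.37

df = 90
95% CI: t* = 1.987, (62.35, 69.65), width = 2 · t* · s/√n = 7.29
99% CI: t* = 2.632, (61.17, 70.83), width = 2 · t* · s/√n = 9.66

The 99% CI is wider by 9.66 - 7.29 = 2.37.
Higher confidence requires a wider interval.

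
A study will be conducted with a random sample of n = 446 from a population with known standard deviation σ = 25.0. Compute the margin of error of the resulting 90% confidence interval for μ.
Margin of error = 1.95

Margin of error = z* · σ/√n
= 1.645 · 25.0/√446
= 1.645 · 25.0/21.1187
= 1.95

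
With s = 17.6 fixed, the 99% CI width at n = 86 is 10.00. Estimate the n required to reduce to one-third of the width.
n ≈ 774

CI width ∝ 1/√n
To reduce width by factor 3, need √n to grow by 3 → need 3² = 9 times as many samples.

Current: n = 86, width = 10.00
New: n = 774, width ≈ 3.27

Width reduced by factor of 10.00/3.27 = 3.06.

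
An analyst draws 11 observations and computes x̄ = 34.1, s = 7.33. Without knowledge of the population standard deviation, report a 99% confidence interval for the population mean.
(27.10, 41.10)

t-interval (σ unknown):
df = n - 1 = 10
t* = 3.169 for 99% confidence

Margin of error = t* · s/√n = 3.169 · 7.33/√11 = 7.00

CI: (27.10, 41.10)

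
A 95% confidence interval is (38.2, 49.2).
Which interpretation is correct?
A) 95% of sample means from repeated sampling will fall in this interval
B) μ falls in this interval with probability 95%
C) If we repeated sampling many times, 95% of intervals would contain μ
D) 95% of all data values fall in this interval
C

A) Wrong — coverage applies to intervals containing μ, not to future x̄ values.
B) Wrong — μ is fixed; the randomness lives in the interval, not in μ.
C) Correct — this is the frequentist long-run coverage interpretation.
D) Wrong — a CI is about the parameter μ, not individual data values.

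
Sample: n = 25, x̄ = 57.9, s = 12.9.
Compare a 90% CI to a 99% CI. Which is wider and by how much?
99% CI is wider by 5.60

df = 24
90% CI: t* = 1.711, (53.49, 62.31), width = 2 · t* · s/√n = 8.83
99% CI: t* = 2.797, (50.68, 65.12), width = 2 · t* · s/√n = 14.43

The 99% CI is wider by 14.43 - 8.83 = 5.60.
Higher confidence requires a wider interval.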